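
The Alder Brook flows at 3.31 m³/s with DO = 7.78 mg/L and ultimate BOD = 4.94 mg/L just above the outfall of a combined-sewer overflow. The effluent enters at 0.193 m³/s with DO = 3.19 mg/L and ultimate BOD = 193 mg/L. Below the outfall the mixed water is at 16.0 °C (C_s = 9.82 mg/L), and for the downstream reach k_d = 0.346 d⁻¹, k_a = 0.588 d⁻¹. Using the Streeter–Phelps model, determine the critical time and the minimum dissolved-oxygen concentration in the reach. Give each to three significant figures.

t_c ≈ 1.73 d; minimum DO ≈ 4.88 mg/L

Mixed DO = (3.31×7.78 + 0.193×3.19)/(3.31+0.193) = 26.37/3.503 = 7.527 mg/L.
Mixed L₀ = (3.31×4.94 + 0.193×193)/(3.503) = 53.60/3.503 = 15.30 mg/L.
Initial deficit D₀ = C_s − DO₀ = 9.82 − 7.527 = 2.293 mg/L.
t_c = (1/0.2420) ln[(0.588/0.346)(1 − 2.293×0.2420/(0.346×15.30))] = 4.132 × ln(1.521) = 1.734 d.
D_c = (0.346/0.588) × 15.30 × e^(−0.346×1.734) = 0.5884 × 15.30 × 0.5489 = 4.942 mg/L.
Minimum DO = 9.82 − 4.942 = 4.878 mg/L.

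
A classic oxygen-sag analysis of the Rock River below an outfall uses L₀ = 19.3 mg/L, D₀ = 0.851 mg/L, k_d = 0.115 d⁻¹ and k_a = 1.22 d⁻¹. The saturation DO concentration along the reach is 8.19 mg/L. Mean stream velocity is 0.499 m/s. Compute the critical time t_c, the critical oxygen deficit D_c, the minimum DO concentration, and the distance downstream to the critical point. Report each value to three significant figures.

t_c ≈ 1.64 d; D_c ≈ 1.51 mg/L; min DO ≈ 6.68 mg/L; x_c ≈ 70.6 km

t_c = [1/(k_a−k_d)] ln[(k_a/k_d)(1 − D₀(k_a−k_d)/(k_d L₀))]
= [1/(1.22−0.115)] ln[(1.22/0.115)(1 − 0.851×1.105/(0.115×19.3))]
= (1/1.105) ln[10.61 × 0.5763] = 0.9050 × ln(6.114) = 0.9050 × 1.811 = 1.639 d.
L(t_c) = L₀ e^(−k_d t_c) = 19.3 × 0.8283 = 15.99 mg/L, and at the critical point k_a D_c = k_d L, so D_c = (0.115/1.22) × 15.99 = 1.507 mg/L.
Minimum DO = C_s − D_c = 8.19 − 1.507 = 6.683 mg/L.
x_c = v t_c = 0.499 m/s × 1.639 d × 86400 s/d = 70640 m ≈ 70.6 km.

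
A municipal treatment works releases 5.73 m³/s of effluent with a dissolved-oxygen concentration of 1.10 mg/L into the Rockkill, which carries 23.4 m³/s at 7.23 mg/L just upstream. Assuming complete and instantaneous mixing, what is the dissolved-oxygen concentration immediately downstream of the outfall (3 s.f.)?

Flow-weighted mixing: C = (Q_r C_r + Q_w C_w)/(Q_r + Q_w)
= (23.4×7.23 + 5.73×1.10)/(23.4 + 5.73) = 175.5/29.13 = 6.024 mg/L.

6.02 mg/L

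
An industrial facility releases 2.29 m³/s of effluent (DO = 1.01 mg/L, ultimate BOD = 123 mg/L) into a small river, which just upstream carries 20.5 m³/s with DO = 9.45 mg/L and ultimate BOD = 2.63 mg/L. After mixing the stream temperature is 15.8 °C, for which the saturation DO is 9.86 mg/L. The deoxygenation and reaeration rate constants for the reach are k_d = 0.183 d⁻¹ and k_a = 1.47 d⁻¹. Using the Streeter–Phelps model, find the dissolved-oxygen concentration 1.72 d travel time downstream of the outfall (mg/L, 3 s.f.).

DO ≈ 8.40 mg/L

Mixed DO = (20.5×9.45 + 2.29×1.01)/(20.5+2.29) = 196.0/22.79 = 8.602 mg/L.
Mixed L₀ = (20.5×2.63 + 2.29×123)/(22.79) = 335.6/22.79 = 14.73 mg/L.
Initial deficit D₀ = C_s − DO₀ = 9.86 − 8.602 = 1.258 mg/L.
D(1.72) = [0.183×14.73/(1.47−0.183)](e^(−0.183×1.72) − e^(−1.47×1.72)) + 1.258 e^(−1.47×1.72)
= 2.094 × (0.7300 − 0.07979) + 1.258 × 0.07979 = 1.462 mg/L.
DO = 9.86 − 1.462 = 8.398 mg/L.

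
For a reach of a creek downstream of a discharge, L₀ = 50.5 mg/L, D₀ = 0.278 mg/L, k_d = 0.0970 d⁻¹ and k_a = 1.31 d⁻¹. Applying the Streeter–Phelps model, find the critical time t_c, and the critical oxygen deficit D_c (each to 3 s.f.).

t_c ≈ 2.09 d; D_c ≈ 3.05 mg/L

With k_a/k_d = 13.51 and 1 − D₀(k_a−k_d)/(k_d L₀) = 0.9312,
t_c = ln(13.51 × 0.9312) / (1.31 − 0.0970) = ln(12.58) / 1.213 = 2.532/1.213 = 2.087 d.
D_c = (k_d/k_a) L₀ e^(−k_d t_c) = (0.0970/1.31) × 50.5 × e^(−0.0970×2.087) = 0.07405 × 50.5 × 0.8167 = 3.054 mg/L.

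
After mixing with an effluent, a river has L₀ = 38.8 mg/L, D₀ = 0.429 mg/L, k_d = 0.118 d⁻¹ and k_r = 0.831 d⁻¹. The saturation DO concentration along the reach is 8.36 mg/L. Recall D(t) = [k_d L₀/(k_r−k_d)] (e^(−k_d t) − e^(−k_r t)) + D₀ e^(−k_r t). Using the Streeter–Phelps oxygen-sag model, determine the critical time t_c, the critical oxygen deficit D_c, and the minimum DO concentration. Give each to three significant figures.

With k_r/k_d = 7.042 and 1 − D₀(k_r−k_d)/(k_d L₀) = 0.9332,
t_c = ln(7.042 × 0.9332) / (0.831 − 0.118) = ln(6.572) / 0.7130 = 1.883/0.7130 = 2.641 d.
L(t_c) = L₀ e^(−k_d t_c) = 38.8 × 0.7323 = 28.41 mg/L, and at the critical point k_r D_c = k_d L, so D_c = (0.118/0.831) × 28.41 = 4.034 mg/L.
Minimum DO = C_s − D_c = 8.36 − 4.034 = 4.326 mg/L.

t_c ≈ 2.64 d; D_c ≈ 4.03 mg/L; min DO ≈ 4.33 mg/L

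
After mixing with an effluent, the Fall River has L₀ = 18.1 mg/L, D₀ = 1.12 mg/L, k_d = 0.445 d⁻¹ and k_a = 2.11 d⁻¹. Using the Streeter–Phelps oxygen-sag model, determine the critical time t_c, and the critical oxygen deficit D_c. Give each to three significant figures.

At the critical point dD/dt = 0, so k_d L₀ e^(−k_d t) = k_a D. Substituting D(t) from the Streeter–Phelps equation and solving for t gives
t_c = ln[(k_a/k_d)(1 − D₀(k_a−k_d)/(k_d L₀))] / (k_a−k_d).
Here k_a−k_d = 1.665 d⁻¹ and 1 − D₀(k_a−k_d)/(k_d L₀) = 1 − 1.12×1.665/(0.445×18.1) = 0.7685, so
t_c = ln(4.742 × 0.7685) / 1.665 = 1.293 / 1.665 = 0.7766 d.
D_c = (k_d/k_a) L₀ e^(−k_d t_c) = (0.445/2.11) × 18.1 × e^(−0.445×0.7766) = 0.2109 × 18.1 × 0.7078 = 2.702 mg/L.

t_c ≈ 0.777 d; D_c ≈ 2.70 mg/L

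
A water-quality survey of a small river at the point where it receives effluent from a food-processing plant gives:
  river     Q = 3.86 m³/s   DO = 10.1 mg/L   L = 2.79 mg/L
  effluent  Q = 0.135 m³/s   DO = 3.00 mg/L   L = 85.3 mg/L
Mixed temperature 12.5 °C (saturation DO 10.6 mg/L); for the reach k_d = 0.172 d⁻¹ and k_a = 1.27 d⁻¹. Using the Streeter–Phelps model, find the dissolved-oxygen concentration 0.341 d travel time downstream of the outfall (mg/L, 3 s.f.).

DO ≈ 9.86 mg/L

Mixed DO = (3.86×10.1 + 0.135×3.00)/(3.86+0.135) = 39.39/3.995 = 9.860 mg/L.
Mixed L₀ = (3.86×2.79 + 0.135×85.3)/(3.995) = 22.28/3.995 = 5.578 mg/L.
Initial deficit D₀ = C_s − DO₀ = 10.6 − 9.860 = 0.7399 mg/L.
D(0.341) = [0.172×5.578/(1.27−0.172)](e^(−0.172×0.341) − e^(−1.27×0.341)) + 0.7399 e^(−1.27×0.341)
= 0.8738 × (0.9430 − 0.6485) + 0.7399 × 0.6485 = 0.7372 mg/L.
DO = 10.6 − 0.7372 = 9.863 mg/L.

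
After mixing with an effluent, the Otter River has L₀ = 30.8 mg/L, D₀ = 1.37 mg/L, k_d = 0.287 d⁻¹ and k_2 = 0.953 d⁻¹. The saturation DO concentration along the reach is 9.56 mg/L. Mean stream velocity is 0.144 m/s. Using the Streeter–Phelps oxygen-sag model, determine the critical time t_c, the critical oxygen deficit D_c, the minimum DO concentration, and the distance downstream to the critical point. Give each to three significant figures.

t_c ≈ 1.64 d; D_c ≈ 5.80 mg/L; min DO ≈ 3.76 mg/L; x_c ≈ 20.4 km

At the critical point dD/dt = 0, so k_d L₀ e^(−k_d t) = k_2 D. Substituting D(t) from the Streeter–Phelps equation and solving for t gives
t_c = ln[(k_2/k_d)(1 − D₀(k_2−k_d)/(k_d L₀))] / (k_2−k_d).
Here k_2−k_d = 0.6660 d⁻¹ and 1 − D₀(k_2−k_d)/(k_d L₀) = 1 − 1.37×0.6660/(0.287×30.8) = 0.8968, so
t_c = ln(3.321 × 0.8968) / 0.6660 = 1.091 / 0.6660 = 1.638 d.
D_c = (k_d/k_2) L₀ e^(−k_d t_c) = (0.287/0.953) × 30.8 × e^(−0.287×1.638) = 0.3012 × 30.8 × 0.6249 = 5.796 mg/L.
Minimum DO = C_s − D_c = 9.56 − 5.796 = 3.764 mg/L.
x_c = v t_c = 0.144 m/s × 1.638 d × 86400 s/d = 20380 m ≈ 20.4 km.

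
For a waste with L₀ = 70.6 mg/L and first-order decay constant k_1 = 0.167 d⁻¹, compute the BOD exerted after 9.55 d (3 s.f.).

y_t = L₀(1 − e^(−k_1 t)) = 70.6 × (1 − e^(−0.167×9.55))
= 70.6 × (1 − 0.2029) = 70.6 × 0.7971 = 56.27 mg/L.

y ≈ 56.3 mg/L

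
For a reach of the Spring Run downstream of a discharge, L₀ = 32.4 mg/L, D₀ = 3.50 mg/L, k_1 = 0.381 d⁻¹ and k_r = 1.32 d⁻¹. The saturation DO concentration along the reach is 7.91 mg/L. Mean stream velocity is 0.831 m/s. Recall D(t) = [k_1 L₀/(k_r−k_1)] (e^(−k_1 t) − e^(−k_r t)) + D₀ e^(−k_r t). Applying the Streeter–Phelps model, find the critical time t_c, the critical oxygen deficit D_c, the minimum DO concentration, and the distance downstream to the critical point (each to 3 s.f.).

t_c ≈ 0.994 d; D_c ≈ 6.40 mg/L; min DO ≈ 1.51 mg/L; x_c ≈ 71.3 km

t_c = [1/(k_r−k_1)] ln[(k_r/k_1)(1 − D₀(k_r−k_1)/(k_1 L₀))]
= [1/(1.32−0.381)] ln[(1.32/0.381)(1 − 3.50×0.9390/(0.381×32.4))]
= (1/0.9390) ln[3.465 × 0.7338] = 1.065 × ln(2.542) = 1.065 × 0.9330 = 0.9936 d.
L(t_c) = L₀ e^(−k_1 t_c) = 32.4 × 0.6848 = 22.19 mg/L, and at the critical point k_r D_c = k_1 L, so D_c = (0.381/1.32) × 22.19 = 6.404 mg/L.
Minimum DO = C_s − D_c = 7.91 − 6.404 = 1.506 mg/L.
x_c = v t_c = 0.831 m/s × 0.9936 d × 86400 s/d = 71340 m ≈ 71.3 km.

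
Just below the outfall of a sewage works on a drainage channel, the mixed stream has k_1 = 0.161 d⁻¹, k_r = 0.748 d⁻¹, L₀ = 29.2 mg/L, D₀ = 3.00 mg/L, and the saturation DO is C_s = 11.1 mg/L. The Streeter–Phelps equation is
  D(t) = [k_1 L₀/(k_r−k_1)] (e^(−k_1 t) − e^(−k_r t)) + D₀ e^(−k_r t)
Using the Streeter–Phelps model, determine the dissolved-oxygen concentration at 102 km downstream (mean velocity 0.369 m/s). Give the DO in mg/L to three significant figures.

DO ≈ 6.77 mg/L

Travel time t = x/v = 102 km / (0.369 m/s) = 102000 m / 0.369 m/s = 276400 s = 3.199 d.
k_1 L₀/(k_r−k_1) = 0.161×29.2/(0.748−0.161) = 4.701/0.5870 = 8.009 mg/L.
e^(−k_1 t) = e^(−0.161×3.199) = 0.5974; e^(−k_r t) = e^(−0.748×3.199) = 0.09135.
D = 8.009 × (0.5974 − 0.09135) + 3.00 × 0.09135 = 4.053 + 0.2740 = 4.327 mg/L.
DO = C_s − D = 11.1 − 4.327 = 6.773 mg/L.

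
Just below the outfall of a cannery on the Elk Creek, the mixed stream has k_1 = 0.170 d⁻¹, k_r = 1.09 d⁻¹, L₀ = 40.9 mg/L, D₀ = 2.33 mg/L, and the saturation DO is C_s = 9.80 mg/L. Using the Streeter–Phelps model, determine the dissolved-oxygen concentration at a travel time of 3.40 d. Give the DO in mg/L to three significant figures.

DO ≈ 5.69 mg/L

k_1 L₀/(k_r−k_1) = 0.170×40.9/(1.09−0.170) = 6.953/0.9200 = 7.558 mg/L.
e^(−k_1 t) = e^(−0.170×3.400) = 0.5610; e^(−k_r t) = e^(−1.09×3.400) = 0.02458.
D = 7.558 × (0.5610 − 0.02458) + 2.33 × 0.02458 = 4.054 + 0.05726 = 4.111 mg/L.
DO = C_s − D = 9.80 − 4.111 = 5.689 mg/L.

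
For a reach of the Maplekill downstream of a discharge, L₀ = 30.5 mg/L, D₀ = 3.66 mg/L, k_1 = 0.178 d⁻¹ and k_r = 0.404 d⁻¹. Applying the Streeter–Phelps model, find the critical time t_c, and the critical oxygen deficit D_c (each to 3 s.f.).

With k_r/k_1 = 2.270 and 1 − D₀(k_r−k_1)/(k_1 L₀) = 0.8476,
t_c = ln(2.270 × 0.8476) / (0.404 − 0.178) = ln(1.924) / 0.2260 = 0.6543/0.2260 = 2.895 d.
L(t_c) = L₀ e^(−k_1 t_c) = 30.5 × 0.5973 = 18.22 mg/L, and at the critical point k_r D_c = k_1 L, so D_c = (0.178/0.404) × 18.22 = 8.026 mg/L.

t_c ≈ 2.90 d; D_c ≈ 8.03 mg/L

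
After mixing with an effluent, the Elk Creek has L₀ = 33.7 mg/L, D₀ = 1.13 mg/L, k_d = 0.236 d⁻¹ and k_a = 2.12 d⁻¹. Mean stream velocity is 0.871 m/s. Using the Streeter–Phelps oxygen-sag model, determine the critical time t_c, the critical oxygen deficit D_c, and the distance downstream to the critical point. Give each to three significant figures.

t_c ≈ 1.00 d; D_c ≈ 2.96 mg/L; x_c ≈ 75.2 km

At the critical point dD/dt = 0, so k_d L₀ e^(−k_d t) = k_a D. Substituting D(t) from the Streeter–Phelps equation and solving for t gives
t_c = ln[(k_a/k_d)(1 − D₀(k_a−k_d)/(k_d L₀))] / (k_a−k_d).
Here k_a−k_d = 1.884 d⁻¹ and 1 − D₀(k_a−k_d)/(k_d L₀) = 1 − 1.13×1.884/(0.236×33.7) = 0.7323, so
t_c = ln(8.983 × 0.7323) / 1.884 = 1.884 / 1.884 = 0.9999 d.
D_c = (k_d/k_a) L₀ e^(−k_d t_c) = (0.236/2.12) × 33.7 × e^(−0.236×0.9999) = 0.1113 × 33.7 × 0.7898 = 2.963 mg/L.
x_c = v t_c = 0.871 m/s × 0.9999 d × 86400 s/d = 75250 m ≈ 75.2 km.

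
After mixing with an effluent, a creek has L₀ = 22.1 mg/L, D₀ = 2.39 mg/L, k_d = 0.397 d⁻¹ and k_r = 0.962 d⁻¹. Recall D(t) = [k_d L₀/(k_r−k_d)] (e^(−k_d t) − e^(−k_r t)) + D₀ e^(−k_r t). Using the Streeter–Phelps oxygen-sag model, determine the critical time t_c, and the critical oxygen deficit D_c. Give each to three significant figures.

With k_r/k_d = 2.423 and 1 − D₀(k_r−k_d)/(k_d L₀) = 0.8461,
t_c = ln(2.423 × 0.8461) / (0.962 − 0.397) = ln(2.050) / 0.5650 = 0.7179/0.5650 = 1.271 d.
L(t_c) = L₀ e^(−k_d t_c) = 22.1 × 0.6038 = 13.34 mg/L, and at the critical point k_r D_c = k_d L, so D_c = (0.397/0.962) × 13.34 = 5.507 mg/L.

t_c ≈ 1.27 d; D_c ≈ 5.51 mg/L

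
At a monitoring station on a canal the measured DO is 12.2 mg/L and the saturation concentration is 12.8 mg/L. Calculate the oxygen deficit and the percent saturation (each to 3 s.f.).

D = C_s − C = 12.8 − 12.2 = 0.600 mg/L.
% saturation = 12.2/12.8 × 100 = 95.3 %.

D ≈ 0.600 mg/L; 95.3 % saturation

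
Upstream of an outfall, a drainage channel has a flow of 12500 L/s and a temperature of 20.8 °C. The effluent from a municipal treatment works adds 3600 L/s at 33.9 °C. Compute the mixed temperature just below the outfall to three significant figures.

Flow-weighted mixing: C = (Q_r C_r + Q_w C_w)/(Q_r + Q_w)
= (12500×20.8 + 3600×33.9)/(12500 + 3600) = 382000/16100 = 23.73 °C.

23.7 °C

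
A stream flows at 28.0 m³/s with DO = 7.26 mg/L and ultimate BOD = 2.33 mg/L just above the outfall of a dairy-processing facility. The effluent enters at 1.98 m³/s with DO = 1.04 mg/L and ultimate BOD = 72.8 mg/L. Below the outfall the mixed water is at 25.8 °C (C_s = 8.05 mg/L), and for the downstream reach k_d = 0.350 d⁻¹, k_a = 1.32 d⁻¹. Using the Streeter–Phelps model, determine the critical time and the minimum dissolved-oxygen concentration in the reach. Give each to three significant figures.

t_c ≈ 0.701 d; minimum DO ≈ 6.60 mg/L

Mixed DO = (28.0×7.26 + 1.98×1.04)/(28.0+1.98) = 205.3/29.98 = 6.849 mg/L.
Mixed L₀ = (28.0×2.33 + 1.98×72.8)/(29.98) = 209.4/29.98 = 6.984 mg/L.
Initial deficit D₀ = C_s − DO₀ = 8.05 − 6.849 = 1.201 mg/L.
t_c = (1/0.9700) ln[(1.32/0.350)(1 − 1.201×0.9700/(0.350×6.984))] = 1.031 × ln(1.974) = 0.7013 d.
D_c = (0.350/1.32) × 6.984 × e^(−0.350×0.7013) = 0.2652 × 6.984 × 0.7824 = 1.449 mg/L.
Minimum DO = 8.05 − 1.449 = 6.601 mg/L.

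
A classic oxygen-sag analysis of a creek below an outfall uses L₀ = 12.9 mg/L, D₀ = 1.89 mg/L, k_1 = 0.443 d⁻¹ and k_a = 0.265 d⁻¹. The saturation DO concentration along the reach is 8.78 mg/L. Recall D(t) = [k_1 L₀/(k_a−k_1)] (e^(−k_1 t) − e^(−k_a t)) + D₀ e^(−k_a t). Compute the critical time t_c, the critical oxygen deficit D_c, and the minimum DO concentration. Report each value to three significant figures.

At the critical point dD/dt = 0, so k_1 L₀ e^(−k_1 t) = k_a D. Substituting D(t) from the Streeter–Phelps equation and solving for t gives
t_c = ln[(k_a/k_1)(1 − D₀(k_a−k_1)/(k_1 L₀))] / (k_a−k_1).
Here k_a−k_1 = -0.1780 d⁻¹ and 1 − D₀(k_a−k_1)/(k_1 L₀) = 1 − 1.89×-0.1780/(0.443×12.9) = 1.059, so
t_c = ln(0.5982 × 1.059) / -0.1780 = -0.4566 / -0.1780 = 2.565 d.
D_c = (k_1/k_a) L₀ e^(−k_1 t_c) = (0.443/0.265) × 12.9 × e^(−0.443×2.565) = 1.672 × 12.9 × 0.3210 = 6.921 mg/L.
Minimum DO = C_s − D_c = 8.78 − 6.921 = 1.859 mg/L.

t_c ≈ 2.57 d; D_c ≈ 6.92 mg/L; min DO ≈ 1.86 mg/L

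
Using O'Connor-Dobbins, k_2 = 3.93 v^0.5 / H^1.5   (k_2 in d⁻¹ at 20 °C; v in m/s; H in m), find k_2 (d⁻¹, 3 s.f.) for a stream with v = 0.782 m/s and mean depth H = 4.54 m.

k_2 ≈ 0.359 d⁻¹

k_2 = 3.93 × 0.782^0.5 / 4.54^1.5 = 3.93 × 0.8843 / 9.674 = 0.3593 d⁻¹.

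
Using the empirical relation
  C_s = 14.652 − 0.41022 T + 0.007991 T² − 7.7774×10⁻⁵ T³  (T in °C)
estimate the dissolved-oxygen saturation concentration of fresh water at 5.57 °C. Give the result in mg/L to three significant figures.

C_s = 14.652 − 0.41022×5.57 + 0.007991×5.57² − 7.7774×10⁻⁵×5.57³ = 12.60 mg/L.

C_s ≈ 12.6 mg/L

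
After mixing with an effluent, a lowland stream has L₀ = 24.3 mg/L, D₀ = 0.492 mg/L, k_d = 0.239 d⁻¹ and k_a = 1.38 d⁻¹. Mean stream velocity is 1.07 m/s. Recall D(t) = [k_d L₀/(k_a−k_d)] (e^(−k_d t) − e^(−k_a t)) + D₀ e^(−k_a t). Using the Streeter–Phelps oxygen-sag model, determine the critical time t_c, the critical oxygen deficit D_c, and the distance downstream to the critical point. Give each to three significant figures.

With k_a/k_d = 5.774 and 1 − D₀(k_a−k_d)/(k_d L₀) = 0.9033,
t_c = ln(5.774 × 0.9033) / (1.38 − 0.239) = ln(5.216) / 1.141 = 1.652/1.141 = 1.448 d.
D_c = (k_d/k_a) L₀ e^(−k_d t_c) = (0.239/1.38) × 24.3 × e^(−0.239×1.448) = 0.1732 × 24.3 × 0.7075 = 2.978 mg/L.
x_c = v t_c = 1.07 m/s × 1.448 d × 86400 s/d = 133800 m ≈ 134 km.

t_c ≈ 1.45 d; D_c ≈ 2.98 mg/L; x_c ≈ 134 km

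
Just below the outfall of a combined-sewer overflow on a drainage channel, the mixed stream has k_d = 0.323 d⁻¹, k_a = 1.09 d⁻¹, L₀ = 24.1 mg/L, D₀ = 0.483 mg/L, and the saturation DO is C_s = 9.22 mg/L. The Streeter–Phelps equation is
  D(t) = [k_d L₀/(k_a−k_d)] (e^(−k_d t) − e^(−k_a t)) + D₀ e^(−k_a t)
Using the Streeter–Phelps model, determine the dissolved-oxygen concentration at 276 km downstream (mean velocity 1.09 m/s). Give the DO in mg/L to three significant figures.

Travel time t = x/v = 276 km / (1.09 m/s) = 276000 m / 1.09 m/s = 253200 s = 2.931 d.
k_d L₀/(k_a−k_d) = 0.323×24.1/(1.09−0.323) = 7.784/0.7670 = 10.15 mg/L.
e^(−k_d t) = e^(−0.323×2.931) = 0.3881; e^(−k_a t) = e^(−1.09×2.931) = 0.04099.
D = 10.15 × (0.3881 − 0.04099) + 0.483 × 0.04099 = 3.522 + 0.01980 = 3.542 mg/L.
DO = C_s − D = 9.22 − 3.542 = 5.678 mg/L.

DO ≈ 5.68 mg/L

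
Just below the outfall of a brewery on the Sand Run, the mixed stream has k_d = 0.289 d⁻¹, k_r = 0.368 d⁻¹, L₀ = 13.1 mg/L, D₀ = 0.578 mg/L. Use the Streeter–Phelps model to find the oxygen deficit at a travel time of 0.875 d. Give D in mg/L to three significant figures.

D ≈ 2.90 mg/L

k_d L₀/(k_r−k_d) = 0.289×13.1/(0.368−0.289) = 3.786/0.07900 = 47.92 mg/L.
e^(−k_d t) = e^(−0.289×0.8750) = 0.7766; e^(−k_r t) = e^(−0.368×0.8750) = 0.7247.
D = 47.92 × (0.7766 − 0.7247) + 0.578 × 0.7247 = 2.486 + 0.4189 = 2.904 mg/L.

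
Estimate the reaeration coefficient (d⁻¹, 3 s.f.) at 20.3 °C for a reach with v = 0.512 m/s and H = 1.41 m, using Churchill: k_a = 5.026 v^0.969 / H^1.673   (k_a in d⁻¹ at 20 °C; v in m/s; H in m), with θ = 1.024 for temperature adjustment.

k_a ≈ 1.49 d⁻¹

k_a(20) = 5.026 × 0.512^0.969 / 1.41^1.673 = 5.026 × 0.5227 / 1.777 = 1.479 d⁻¹.
k_a(20.3) = 1.479 × 1.024^(20.3−20) = 1.479 × 1.007 = 1.489 d⁻¹.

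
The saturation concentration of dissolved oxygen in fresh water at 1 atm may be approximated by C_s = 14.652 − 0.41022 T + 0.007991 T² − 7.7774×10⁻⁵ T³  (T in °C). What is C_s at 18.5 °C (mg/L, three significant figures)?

C_s = 14.652 − 0.41022×18.5 + 0.007991×18.5² − 7.7774×10⁻⁵×18.5³ = 9.305 mg/L.

C_s ≈ 9.31 mg/L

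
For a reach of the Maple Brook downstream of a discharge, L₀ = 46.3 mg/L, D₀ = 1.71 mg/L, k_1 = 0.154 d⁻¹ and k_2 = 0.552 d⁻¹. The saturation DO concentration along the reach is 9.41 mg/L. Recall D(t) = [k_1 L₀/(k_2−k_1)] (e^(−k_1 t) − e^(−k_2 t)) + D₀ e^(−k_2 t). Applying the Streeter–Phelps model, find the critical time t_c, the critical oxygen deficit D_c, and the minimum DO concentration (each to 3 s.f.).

With k_2/k_1 = 3.584 and 1 − D₀(k_2−k_1)/(k_1 L₀) = 0.9045,
t_c = ln(3.584 × 0.9045) / (0.552 − 0.154) = ln(3.242) / 0.3980 = 1.176/0.3980 = 2.955 d.
L(t_c) = L₀ e^(−k_1 t_c) = 46.3 × 0.6344 = 29.37 mg/L, and at the critical point k_2 D_c = k_1 L, so D_c = (0.154/0.552) × 29.37 = 8.194 mg/L.
Minimum DO = C_s − D_c = 9.41 − 8.194 = 1.216 mg/L.

t_c ≈ 2.96 d; D_c ≈ 8.19 mg/L; min DO ≈ 1.22 mg/L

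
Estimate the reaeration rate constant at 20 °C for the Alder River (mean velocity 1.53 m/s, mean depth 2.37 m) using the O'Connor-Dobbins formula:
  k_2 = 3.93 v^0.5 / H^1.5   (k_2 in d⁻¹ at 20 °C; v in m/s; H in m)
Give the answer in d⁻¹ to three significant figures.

k_2 ≈ 1.33 d⁻¹

k_2 = 3.93 × 1.53^0.5 / 2.37^1.5 = 3.93 × 1.237 / 3.649 = 1.332 d⁻¹.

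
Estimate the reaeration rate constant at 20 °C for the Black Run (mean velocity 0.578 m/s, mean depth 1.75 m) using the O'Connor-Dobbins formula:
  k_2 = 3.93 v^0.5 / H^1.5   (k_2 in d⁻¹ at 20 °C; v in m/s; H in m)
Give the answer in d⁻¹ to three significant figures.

k_2 ≈ 1.29 d⁻¹

k_2 = 3.93 × 0.578^0.5 / 1.75^1.5 = 3.93 × 0.7603 / 2.315 = 1.291 d⁻¹.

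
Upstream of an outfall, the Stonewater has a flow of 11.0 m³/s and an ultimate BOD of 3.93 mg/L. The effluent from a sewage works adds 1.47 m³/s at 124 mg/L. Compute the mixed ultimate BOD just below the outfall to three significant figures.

18.1 mg/L

Flow-weighted mixing: C = (Q_r C_r + Q_w C_w)/(Q_r + Q_w)
= (11.0×3.93 + 1.47×124)/(11.0 + 1.47) = 225.5/12.47 = 18.08 mg/L.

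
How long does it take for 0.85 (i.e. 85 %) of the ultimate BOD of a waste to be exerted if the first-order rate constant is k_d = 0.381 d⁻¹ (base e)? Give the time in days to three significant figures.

t ≈ 4.98 d

y/L₀ = 1 − e^(−k_d t) = 0.85 ⇒ e^(−k_d t) = 0.150
t = −ln(0.150) / 0.381 = 1.897 / 0.381 = 4.979 d.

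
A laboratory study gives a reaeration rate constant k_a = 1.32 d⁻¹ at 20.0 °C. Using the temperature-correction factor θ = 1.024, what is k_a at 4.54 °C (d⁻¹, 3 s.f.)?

k_a(T₂) = k_a(T₁) · θ^(T₂−T₁) = 1.32 × 1.024^(4.54−20.0)
= 1.32 × 1.024^-15.5 = 1.32 × 0.6930 = 0.9148 d⁻¹.

k_a ≈ 0.915 d⁻¹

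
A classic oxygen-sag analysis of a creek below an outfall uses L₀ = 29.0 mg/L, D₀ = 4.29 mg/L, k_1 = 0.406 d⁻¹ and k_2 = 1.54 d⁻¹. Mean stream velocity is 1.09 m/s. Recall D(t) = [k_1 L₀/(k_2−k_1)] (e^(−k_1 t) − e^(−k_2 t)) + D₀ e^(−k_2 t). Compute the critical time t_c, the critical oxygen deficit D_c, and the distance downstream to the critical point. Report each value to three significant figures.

t_c ≈ 0.706 d; D_c ≈ 5.74 mg/L; x_c ≈ 66.4 km

At the critical point dD/dt = 0, so k_1 L₀ e^(−k_1 t) = k_2 D. Substituting D(t) from the Streeter–Phelps equation and solving for t gives
t_c = ln[(k_2/k_1)(1 − D₀(k_2−k_1)/(k_1 L₀))] / (k_2−k_1).
Here k_2−k_1 = 1.134 d⁻¹ and 1 − D₀(k_2−k_1)/(k_1 L₀) = 1 − 4.29×1.134/(0.406×29.0) = 0.5868, so
t_c = ln(3.793 × 0.5868) / 1.134 = 0.8001 / 1.134 = 0.7056 d.
L(t_c) = L₀ e^(−k_1 t_c) = 29.0 × 0.7509 = 21.78 mg/L, and at the critical point k_2 D_c = k_1 L, so D_c = (0.406/1.54) × 21.78 = 5.741 mg/L.
x_c = v t_c = 1.09 m/s × 0.7056 d × 86400 s/d = 66450 m ≈ 66.4 km.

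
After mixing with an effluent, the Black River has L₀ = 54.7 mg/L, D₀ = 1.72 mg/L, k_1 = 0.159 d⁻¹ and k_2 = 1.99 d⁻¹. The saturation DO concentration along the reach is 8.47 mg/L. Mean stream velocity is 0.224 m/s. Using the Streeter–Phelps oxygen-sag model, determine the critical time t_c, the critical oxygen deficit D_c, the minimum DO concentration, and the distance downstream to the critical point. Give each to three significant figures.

t_c ≈ 1.13 d; D_c ≈ 3.65 mg/L; min DO ≈ 4.82 mg/L; x_c ≈ 22.0 km

At the critical point dD/dt = 0, so k_1 L₀ e^(−k_1 t) = k_2 D. Substituting D(t) from the Streeter–Phelps equation and solving for t gives
t_c = ln[(k_2/k_1)(1 − D₀(k_2−k_1)/(k_1 L₀))] / (k_2−k_1).
Here k_2−k_1 = 1.831 d⁻¹ and 1 − D₀(k_2−k_1)/(k_1 L₀) = 1 − 1.72×1.831/(0.159×54.7) = 0.6379, so
t_c = ln(12.52 × 0.6379) / 1.831 = 2.077 / 1.831 = 1.135 d.
L(t_c) = L₀ e^(−k_1 t_c) = 54.7 × 0.8349 = 45.67 mg/L, and at the critical point k_2 D_c = k_1 L, so D_c = (0.159/1.99) × 45.67 = 3.649 mg/L.
Minimum DO = C_s − D_c = 8.47 − 3.649 = 4.821 mg/L.
x_c = v t_c = 0.224 m/s × 1.135 d × 86400 s/d = 21960 m ≈ 22.0 km.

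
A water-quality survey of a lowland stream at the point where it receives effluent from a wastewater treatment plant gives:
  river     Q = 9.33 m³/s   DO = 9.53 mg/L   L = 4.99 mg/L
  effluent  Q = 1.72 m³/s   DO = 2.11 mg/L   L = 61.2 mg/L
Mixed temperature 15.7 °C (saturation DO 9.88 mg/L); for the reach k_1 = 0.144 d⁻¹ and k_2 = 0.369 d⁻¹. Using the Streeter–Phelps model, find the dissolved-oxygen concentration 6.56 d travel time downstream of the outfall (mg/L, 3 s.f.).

DO ≈ 7.11 mg/L

Mixed DO = (9.33×9.53 + 1.72×2.11)/(9.33+1.72) = 92.54/11.05 = 8.375 mg/L.
Mixed L₀ = (9.33×4.99 + 1.72×61.2)/(11.05) = 151.8/11.05 = 13.74 mg/L.
Initial deficit D₀ = C_s − DO₀ = 9.88 − 8.375 = 1.505 mg/L.
D(6.56) = [0.144×13.74/(0.369−0.144)](e^(−0.144×6.56) − e^(−0.369×6.56)) + 1.505 e^(−0.369×6.56)
= 8.793 × (0.3888 − 0.08886) + 1.505 × 0.08886 = 2.771 mg/L.
DO = 9.88 − 2.771 = 7.109 mg/L.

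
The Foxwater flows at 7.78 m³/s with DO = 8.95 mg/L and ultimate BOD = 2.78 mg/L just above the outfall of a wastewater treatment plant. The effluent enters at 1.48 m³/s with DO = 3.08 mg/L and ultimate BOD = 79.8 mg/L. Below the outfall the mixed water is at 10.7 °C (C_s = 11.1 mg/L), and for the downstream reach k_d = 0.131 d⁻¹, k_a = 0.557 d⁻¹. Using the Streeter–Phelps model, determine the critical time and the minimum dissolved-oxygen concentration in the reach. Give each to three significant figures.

t_c ≈ 0.827 d; minimum DO ≈ 7.92 mg/L

Mixed DO = (7.78×8.95 + 1.48×3.08)/(7.78+1.48) = 74.19/9.260 = 8.012 mg/L.
Mixed L₀ = (7.78×2.78 + 1.48×79.8)/(9.260) = 139.7/9.260 = 15.09 mg/L.
Initial deficit D₀ = C_s − DO₀ = 11.1 − 8.012 = 3.088 mg/L.
t_c = (1/0.4260) ln[(0.557/0.131)(1 − 3.088×0.4260/(0.131×15.09))] = 2.347 × ln(1.422) = 0.8268 d.
D_c = (0.131/0.557) × 15.09 × e^(−0.131×0.8268) = 0.2352 × 15.09 × 0.8973 = 3.185 mg/L.
Minimum DO = 11.1 − 3.185 = 7.915 mg/L.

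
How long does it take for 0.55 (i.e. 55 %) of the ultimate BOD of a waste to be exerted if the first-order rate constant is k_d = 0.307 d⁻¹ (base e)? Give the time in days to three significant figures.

t ≈ 2.60 d

y/L₀ = 1 − e^(−k_d t) = 0.55 ⇒ e^(−k_d t) = 0.450
t = −ln(0.450) / 0.307 = 0.7985 / 0.307 = 2.601 d.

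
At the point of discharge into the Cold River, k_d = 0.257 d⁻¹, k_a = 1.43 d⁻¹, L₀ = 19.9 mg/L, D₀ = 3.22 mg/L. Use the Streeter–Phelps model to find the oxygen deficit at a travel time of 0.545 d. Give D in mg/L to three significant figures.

D ≈ 3.27 mg/L

k_d L₀/(k_a−k_d) = 0.257×19.9/(1.43−0.257) = 5.114/1.173 = 4.360 mg/L.
e^(−k_d t) = e^(−0.257×0.5450) = 0.8693; e^(−k_a t) = e^(−1.43×0.5450) = 0.4587.
D = 4.360 × (0.8693 − 0.4587) + 3.22 × 0.4587 = 1.790 + 1.477 = 3.267 mg/L.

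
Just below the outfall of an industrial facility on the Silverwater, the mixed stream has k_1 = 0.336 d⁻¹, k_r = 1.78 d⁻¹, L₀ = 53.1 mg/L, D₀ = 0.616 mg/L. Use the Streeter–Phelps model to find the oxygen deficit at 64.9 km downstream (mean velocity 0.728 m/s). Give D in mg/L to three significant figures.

Travel time t = x/v = 64.9 km / (0.728 m/s) = 64900 m / 0.728 m/s = 89150 s = 1.032 d.
k_1 L₀/(k_r−k_1) = 0.336×53.1/(1.78−0.336) = 17.84/1.444 = 12.36 mg/L.
e^(−k_1 t) = e^(−0.336×1.032) = 0.7070; e^(−k_r t) = e^(−1.78×1.032) = 0.1594.
D = 12.36 × (0.7070 − 0.1594) + 0.616 × 0.1594 = 6.767 + 0.09816 = 6.865 mg/L.

D ≈ 6.87 mg/L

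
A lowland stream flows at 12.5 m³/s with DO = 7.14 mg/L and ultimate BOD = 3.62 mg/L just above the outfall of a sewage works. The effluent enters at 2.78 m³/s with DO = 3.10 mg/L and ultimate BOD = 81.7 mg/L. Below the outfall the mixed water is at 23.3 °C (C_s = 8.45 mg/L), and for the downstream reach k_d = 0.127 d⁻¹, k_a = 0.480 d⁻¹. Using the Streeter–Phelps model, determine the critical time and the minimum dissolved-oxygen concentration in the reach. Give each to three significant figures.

Mixed DO = (12.5×7.14 + 2.78×3.10)/(12.5+2.78) = 97.87/15.28 = 6.405 mg/L.
Mixed L₀ = (12.5×3.62 + 2.78×81.7)/(15.28) = 272.4/15.28 = 17.83 mg/L.
Initial deficit D₀ = C_s − DO₀ = 8.45 − 6.405 = 2.045 mg/L.
t_c = (1/0.3530) ln[(0.480/0.127)(1 − 2.045×0.3530/(0.127×17.83))] = 2.833 × ln(2.574) = 2.679 d.
D_c = (0.127/0.480) × 17.83 × e^(−0.127×2.679) = 0.2646 × 17.83 × 0.7116 = 3.356 mg/L.
Minimum DO = 8.45 − 3.356 = 5.094 mg/L.

t_c ≈ 2.68 d; minimum DO ≈ 5.09 mg/L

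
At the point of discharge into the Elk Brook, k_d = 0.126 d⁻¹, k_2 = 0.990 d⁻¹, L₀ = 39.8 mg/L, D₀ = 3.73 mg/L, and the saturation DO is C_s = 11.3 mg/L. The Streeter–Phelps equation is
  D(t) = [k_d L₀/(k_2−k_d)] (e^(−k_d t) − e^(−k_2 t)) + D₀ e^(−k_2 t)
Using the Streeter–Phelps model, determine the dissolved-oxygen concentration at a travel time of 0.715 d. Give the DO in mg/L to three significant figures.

DO ≈ 7.02 mg/L

k_d L₀/(k_2−k_d) = 0.126×39.8/(0.990−0.126) = 5.015/0.8640 = 5.804 mg/L.
e^(−k_d t) = e^(−0.126×0.7150) = 0.9138; e^(−k_2 t) = e^(−0.990×0.7150) = 0.4927.
D = 5.804 × (0.9138 − 0.4927) + 3.73 × 0.4927 = 2.444 + 1.838 = 4.282 mg/L.
DO = C_s − D = 11.3 − 4.282 = 7.018 mg/L.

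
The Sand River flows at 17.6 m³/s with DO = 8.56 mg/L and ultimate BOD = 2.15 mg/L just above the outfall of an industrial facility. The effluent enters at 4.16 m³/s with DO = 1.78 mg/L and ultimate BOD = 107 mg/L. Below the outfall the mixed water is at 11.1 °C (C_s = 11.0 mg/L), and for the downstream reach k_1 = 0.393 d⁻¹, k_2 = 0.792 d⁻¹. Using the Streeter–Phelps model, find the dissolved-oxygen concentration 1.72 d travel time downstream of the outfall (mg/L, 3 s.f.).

Mixed DO = (17.6×8.56 + 4.16×1.78)/(17.6+4.16) = 158.1/21.76 = 7.264 mg/L.
Mixed L₀ = (17.6×2.15 + 4.16×107)/(21.76) = 483.0/21.76 = 22.19 mg/L.
Initial deficit D₀ = C_s − DO₀ = 11.0 − 7.264 = 3.736 mg/L.
D(1.72) = [0.393×22.19/(0.792−0.393)](e^(−0.393×1.72) − e^(−0.792×1.72)) + 3.736 e^(−0.792×1.72)
= 21.86 × (0.5087 − 0.2561) + 3.736 × 0.2561 = 6.478 mg/L.
DO = 11.0 − 6.478 = 4.522 mg/L.

DO ≈ 4.52 mg/L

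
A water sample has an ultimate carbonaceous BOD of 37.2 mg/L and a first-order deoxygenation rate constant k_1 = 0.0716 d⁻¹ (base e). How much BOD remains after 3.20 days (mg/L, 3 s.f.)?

L ≈ 29.6 mg/L

L_t = L₀ e^(−k_1 t) = 37.2 × e^(−0.0716×3.20) = 37.2 × 0.7952 = 29.58 mg/L.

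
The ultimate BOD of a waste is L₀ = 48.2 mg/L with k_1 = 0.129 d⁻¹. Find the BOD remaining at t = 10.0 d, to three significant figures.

L ≈ 13.3 mg/L

L_t = L₀ e^(−k_1 t) = 48.2 × e^(−0.129×10.0) = 48.2 × 0.2753 = 13.27 mg/L.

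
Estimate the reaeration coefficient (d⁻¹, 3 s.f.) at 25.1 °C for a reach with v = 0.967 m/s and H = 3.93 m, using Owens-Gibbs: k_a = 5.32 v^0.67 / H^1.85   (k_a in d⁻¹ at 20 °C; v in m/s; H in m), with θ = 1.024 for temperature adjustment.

k_a ≈ 0.467 d⁻¹

k_a(20) = 5.32 × 0.967^0.67 / 3.93^1.85 = 5.32 × 0.9778 / 12.58 = 0.4135 d⁻¹.
k_a(25.1) = 0.4135 × 1.024^(25.1−20) = 0.4135 × 1.129 = 0.4667 d⁻¹.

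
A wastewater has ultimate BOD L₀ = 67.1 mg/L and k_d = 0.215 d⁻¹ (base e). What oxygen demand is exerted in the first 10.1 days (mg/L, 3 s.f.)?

y_t = L₀(1 − e^(−k_d t)) = 67.1 × (1 − e^(−0.215×10.1))
= 67.1 × (1 − 0.1140) = 67.1 × 0.8860 = 59.45 mg/L.

y ≈ 59.5 mg/L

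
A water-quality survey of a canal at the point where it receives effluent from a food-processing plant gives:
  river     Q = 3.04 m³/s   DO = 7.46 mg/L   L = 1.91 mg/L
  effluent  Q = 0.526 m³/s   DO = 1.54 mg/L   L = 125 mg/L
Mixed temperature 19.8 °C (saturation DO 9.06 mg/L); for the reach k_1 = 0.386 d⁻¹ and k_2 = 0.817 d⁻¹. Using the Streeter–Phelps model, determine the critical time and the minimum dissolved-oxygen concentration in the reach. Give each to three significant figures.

Mixed DO = (3.04×7.46 + 0.526×1.54)/(3.04+0.526) = 23.49/3.566 = 6.587 mg/L.
Mixed L₀ = (3.04×1.91 + 0.526×125)/(3.566) = 71.56/3.566 = 20.07 mg/L.
Initial deficit D₀ = C_s − DO₀ = 9.06 − 6.587 = 2.473 mg/L.
t_c = (1/0.4310) ln[(0.817/0.386)(1 − 2.473×0.4310/(0.386×20.07))] = 2.320 × ln(1.825) = 1.396 d.
D_c = (0.386/0.817) × 20.07 × e^(−0.386×1.396) = 0.4725 × 20.07 × 0.5834 = 5.531 mg/L.
Minimum DO = 9.06 − 5.531 = 3.529 mg/L.

t_c ≈ 1.40 d; minimum DO ≈ 3.53 mg/L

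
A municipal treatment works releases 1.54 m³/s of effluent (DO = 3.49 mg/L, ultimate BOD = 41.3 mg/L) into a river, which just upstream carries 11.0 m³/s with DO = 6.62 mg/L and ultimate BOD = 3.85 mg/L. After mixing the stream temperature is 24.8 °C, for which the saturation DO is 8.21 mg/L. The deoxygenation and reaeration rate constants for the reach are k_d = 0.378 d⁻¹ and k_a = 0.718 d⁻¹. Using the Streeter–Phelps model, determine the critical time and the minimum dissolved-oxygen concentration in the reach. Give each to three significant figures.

t_c ≈ 1.19 d; minimum DO ≈ 5.38 mg/L

Mixed DO = (11.0×6.62 + 1.54×3.49)/(11.0+1.54) = 78.19/12.54 = 6.236 mg/L.
Mixed L₀ = (11.0×3.85 + 1.54×41.3)/(12.54) = 106.0/12.54 = 8.449 mg/L.
Initial deficit D₀ = C_s − DO₀ = 8.21 − 6.236 = 1.974 mg/L.
t_c = (1/0.3400) ln[(0.718/0.378)(1 − 1.974×0.3400/(0.378×8.449))] = 2.941 × ln(1.500) = 1.193 d.
D_c = (0.378/0.718) × 8.449 × e^(−0.378×1.193) = 0.5265 × 8.449 × 0.6370 = 2.834 mg/L.
Minimum DO = 8.21 − 2.834 = 5.376 mg/L.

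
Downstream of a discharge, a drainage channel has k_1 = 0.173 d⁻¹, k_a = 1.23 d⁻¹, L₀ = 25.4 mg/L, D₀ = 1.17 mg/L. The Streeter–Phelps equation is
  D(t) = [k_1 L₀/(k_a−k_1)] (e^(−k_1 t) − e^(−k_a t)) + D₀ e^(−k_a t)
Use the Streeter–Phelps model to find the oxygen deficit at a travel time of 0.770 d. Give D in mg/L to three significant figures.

k_1 L₀/(k_a−k_1) = 0.173×25.4/(1.23−0.173) = 4.394/1.057 = 4.157 mg/L.
e^(−k_1 t) = e^(−0.173×0.7700) = 0.8753; e^(−k_a t) = e^(−1.23×0.7700) = 0.3879.
D = 4.157 × (0.8753 − 0.3879) + 1.17 × 0.3879 = 2.026 + 0.4538 = 2.480 mg/L.

D ≈ 2.48 mg/L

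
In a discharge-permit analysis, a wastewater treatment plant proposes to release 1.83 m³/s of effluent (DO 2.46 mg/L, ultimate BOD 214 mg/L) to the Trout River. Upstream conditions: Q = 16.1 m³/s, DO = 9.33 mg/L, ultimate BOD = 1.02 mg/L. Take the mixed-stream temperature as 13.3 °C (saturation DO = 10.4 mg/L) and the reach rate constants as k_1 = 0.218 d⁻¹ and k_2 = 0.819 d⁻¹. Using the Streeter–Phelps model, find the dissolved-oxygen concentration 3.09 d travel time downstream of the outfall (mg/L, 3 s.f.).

Mixed DO = (16.1×9.33 + 1.83×2.46)/(16.1+1.83) = 154.7/17.93 = 8.629 mg/L.
Mixed L₀ = (16.1×1.02 + 1.83×214)/(17.93) = 408.0/17.93 = 22.76 mg/L.
Initial deficit D₀ = C_s − DO₀ = 10.4 − 8.629 = 1.771 mg/L.
D(3.09) = [0.218×22.76/(0.819−0.218)](e^(−0.218×3.09) − e^(−0.819×3.09)) + 1.771 e^(−0.819×3.09)
= 8.255 × (0.5099 − 0.07960) + 1.771 × 0.07960 = 3.693 mg/L.
DO = 10.4 − 3.693 = 6.707 mg/L.

DO ≈ 6.71 mg/L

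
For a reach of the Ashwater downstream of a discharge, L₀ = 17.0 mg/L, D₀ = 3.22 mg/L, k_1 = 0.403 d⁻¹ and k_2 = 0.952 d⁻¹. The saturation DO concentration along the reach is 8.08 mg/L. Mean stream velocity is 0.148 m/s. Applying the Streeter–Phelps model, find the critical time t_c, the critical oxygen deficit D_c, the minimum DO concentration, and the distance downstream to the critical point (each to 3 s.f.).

t_c ≈ 1.02 d; D_c ≈ 4.77 mg/L; min DO ≈ 3.31 mg/L; x_c ≈ 13.1 km

At the critical point dD/dt = 0, so k_1 L₀ e^(−k_1 t) = k_2 D. Substituting D(t) from the Streeter–Phelps equation and solving for t gives
t_c = ln[(k_2/k_1)(1 − D₀(k_2−k_1)/(k_1 L₀))] / (k_2−k_1).
Here k_2−k_1 = 0.5490 d⁻¹ and 1 − D₀(k_2−k_1)/(k_1 L₀) = 1 − 3.22×0.5490/(0.403×17.0) = 0.7420, so
t_c = ln(2.362 × 0.7420) / 0.5490 = 0.5612 / 0.5490 = 1.022 d.
L(t_c) = L₀ e^(−k_1 t_c) = 17.0 × 0.6624 = 11.26 mg/L, and at the critical point k_2 D_c = k_1 L, so D_c = (0.403/0.952) × 11.26 = 4.767 mg/L.
Minimum DO = C_s − D_c = 8.08 − 4.767 = 3.313 mg/L.
x_c = v t_c = 0.148 m/s × 1.022 d × 86400 s/d = 13070 m ≈ 13.1 km.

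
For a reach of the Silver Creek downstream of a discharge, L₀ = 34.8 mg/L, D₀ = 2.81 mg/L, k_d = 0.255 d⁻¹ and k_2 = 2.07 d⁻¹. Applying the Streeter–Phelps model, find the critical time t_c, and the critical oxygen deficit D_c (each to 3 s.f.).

t_c ≈ 0.683 d; D_c ≈ 3.60 mg/L

With k_2/k_d = 8.118 and 1 − D₀(k_2−k_d)/(k_d L₀) = 0.4253,
t_c = ln(8.118 × 0.4253) / (2.07 − 0.255) = ln(3.452) / 1.815 = 1.239/1.815 = 0.6827 d.
D_c = (k_d/k_2) L₀ e^(−k_d t_c) = (0.255/2.07) × 34.8 × e^(−0.255×0.6827) = 0.1232 × 34.8 × 0.8402 = 3.602 mg/L.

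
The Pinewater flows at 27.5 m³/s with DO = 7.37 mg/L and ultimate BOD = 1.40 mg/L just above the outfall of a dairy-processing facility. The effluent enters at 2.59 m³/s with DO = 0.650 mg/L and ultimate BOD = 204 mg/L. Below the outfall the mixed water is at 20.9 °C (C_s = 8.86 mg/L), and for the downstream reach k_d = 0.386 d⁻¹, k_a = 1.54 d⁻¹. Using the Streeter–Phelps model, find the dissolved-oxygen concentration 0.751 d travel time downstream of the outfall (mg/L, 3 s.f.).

Mixed DO = (27.5×7.37 + 2.59×0.650)/(27.5+2.59) = 204.4/30.09 = 6.792 mg/L.
Mixed L₀ = (27.5×1.40 + 2.59×204)/(30.09) = 566.9/30.09 = 18.84 mg/L.
Initial deficit D₀ = C_s − DO₀ = 8.86 − 6.792 = 2.068 mg/L.
D(0.751) = [0.386×18.84/(1.54−0.386)](e^(−0.386×0.751) − e^(−1.54×0.751)) + 2.068 e^(−1.54×0.751)
= 6.301 × (0.7483 − 0.3146) + 2.068 × 0.3146 = 3.384 mg/L.
DO = 8.86 − 3.384 = 5.476 mg/L.

DO ≈ 5.48 mg/L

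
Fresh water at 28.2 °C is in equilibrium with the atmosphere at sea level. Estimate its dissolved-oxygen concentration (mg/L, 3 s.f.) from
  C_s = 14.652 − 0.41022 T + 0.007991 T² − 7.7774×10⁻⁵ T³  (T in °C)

C_s ≈ 7.69 mg/L

C_s = 14.652 − 0.41022×28.2 + 0.007991×28.2² − 7.7774×10⁻⁵×28.2³ = 7.694 mg/L.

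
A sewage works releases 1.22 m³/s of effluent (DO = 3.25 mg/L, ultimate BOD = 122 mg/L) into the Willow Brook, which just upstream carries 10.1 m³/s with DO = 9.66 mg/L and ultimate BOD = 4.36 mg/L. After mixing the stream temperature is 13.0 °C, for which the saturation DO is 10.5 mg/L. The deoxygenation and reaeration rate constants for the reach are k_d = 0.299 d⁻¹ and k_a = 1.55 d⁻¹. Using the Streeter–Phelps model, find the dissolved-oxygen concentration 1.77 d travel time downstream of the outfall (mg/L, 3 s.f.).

DO ≈ 8.26 mg/L

Mixed DO = (10.1×9.66 + 1.22×3.25)/(10.1+1.22) = 101.5/11.32 = 8.969 mg/L.
Mixed L₀ = (10.1×4.36 + 1.22×122)/(11.32) = 192.9/11.32 = 17.04 mg/L.
Initial deficit D₀ = C_s − DO₀ = 10.5 − 8.969 = 1.531 mg/L.
D(1.77) = [0.299×17.04/(1.55−0.299)](e^(−0.299×1.77) − e^(−1.55×1.77)) + 1.531 e^(−1.55×1.77)
= 4.072 × (0.5891 − 0.06434) + 1.531 × 0.06434 = 2.235 mg/L.
DO = 10.5 − 2.235 = 8.265 mg/L.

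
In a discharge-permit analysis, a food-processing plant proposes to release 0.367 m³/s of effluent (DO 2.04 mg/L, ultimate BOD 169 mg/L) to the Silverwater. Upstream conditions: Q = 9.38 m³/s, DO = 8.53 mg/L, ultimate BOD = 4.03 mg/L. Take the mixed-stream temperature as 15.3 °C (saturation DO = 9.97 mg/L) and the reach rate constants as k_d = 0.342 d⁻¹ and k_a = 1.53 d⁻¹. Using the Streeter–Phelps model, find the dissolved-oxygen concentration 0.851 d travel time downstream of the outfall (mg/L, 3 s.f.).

DO ≈ 8.11 mg/L

Mixed DO = (9.38×8.53 + 0.367×2.04)/(9.38+0.367) = 80.76/9.747 = 8.286 mg/L.
Mixed L₀ = (9.38×4.03 + 0.367×169)/(9.747) = 99.82/9.747 = 10.24 mg/L.
Initial deficit D₀ = C_s − DO₀ = 9.97 − 8.286 = 1.684 mg/L.
D(0.851) = [0.342×10.24/(1.53−0.342)](e^(−0.342×0.851) − e^(−1.53×0.851)) + 1.684 e^(−1.53×0.851)
= 2.948 × (0.7475 − 0.2720) + 1.684 × 0.2720 = 1.860 mg/L.
DO = 9.97 − 1.860 = 8.110 mg/L.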